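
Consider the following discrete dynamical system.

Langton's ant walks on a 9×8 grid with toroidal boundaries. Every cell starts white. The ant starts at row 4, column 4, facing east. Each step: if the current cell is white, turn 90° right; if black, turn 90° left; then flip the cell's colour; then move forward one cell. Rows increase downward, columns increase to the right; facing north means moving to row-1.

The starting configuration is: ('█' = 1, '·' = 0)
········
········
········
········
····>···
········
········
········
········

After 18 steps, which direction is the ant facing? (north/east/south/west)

t=0: ········
········
········
········
····>···
········
········
········
········
t=1: ········
········
········
········
····█···
····v···
········
········
········
t=2: ········
········
········
········
····█···
···<█···
········
········
········
t=3: ········
········
········
········
···^█···
···██···
········
········
········
t=4: ········
········
········
········
···█>···
···██···
········
········
········
t=5: ········
········
········
····^···
···█····
···██···
········
········
········
t=6: ········
········
········
····█>··
···█····
···██···
········
········
········
t=7: ········
········
········
····██··
···█·v··
···██···
········
········
········
t=8: ········
········
········
····██··
···█<█··
···██···
········
········
········
t=9: ········
········
········
····^█··
···███··
···██···
········
········
········
t=10: ········
········
········
···<·█··
···███··
···██···
········
········
········
t=11: ········
········
···^····
···█·█··
···███··
···██···
········
········
········
t=12: ········
········
···█>···
···█·█··
···███··
···██···
········
········
········
t=13: ········
········
···██···
···█v█··
···███··
···██···
········
········
········
t=14: ········
········
···██···
···<██··
···███··
···██···
········
········
········
t=15: ········
········
···██···
····██··
···v██··
···██···
········
········
········
t=16: ········
········
···██···
····██··
····>█··
···██···
········
········
········
t=17: ········
········
···██···
····^█··
·····█··
···██···
········
········
········
t=18: ········
········
···██···
···<·█··
·····█··
···██···
········
········
········

west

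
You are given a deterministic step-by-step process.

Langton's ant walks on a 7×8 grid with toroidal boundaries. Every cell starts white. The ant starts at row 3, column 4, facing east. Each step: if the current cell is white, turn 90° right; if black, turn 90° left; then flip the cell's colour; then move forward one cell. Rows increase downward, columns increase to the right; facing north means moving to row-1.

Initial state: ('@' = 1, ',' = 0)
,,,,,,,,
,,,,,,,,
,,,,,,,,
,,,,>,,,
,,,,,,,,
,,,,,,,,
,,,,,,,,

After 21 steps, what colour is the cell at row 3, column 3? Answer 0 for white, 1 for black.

0

step 0: ,,,,,,,,
,,,,,,,,
,,,,,,,,
,,,,>,,,
,,,,,,,,
,,,,,,,,
,,,,,,,,
step 1: ,,,,,,,,
,,,,,,,,
,,,,,,,,
,,,,@,,,
,,,,v,,,
,,,,,,,,
,,,,,,,,
step 2: ,,,,,,,,
,,,,,,,,
,,,,,,,,
,,,,@,,,
,,,<@,,,
,,,,,,,,
,,,,,,,,
step 3: ,,,,,,,,
,,,,,,,,
,,,,,,,,
,,,^@,,,
,,,@@,,,
,,,,,,,,
,,,,,,,,
step 4: ,,,,,,,,
,,,,,,,,
,,,,,,,,
,,,@>,,,
,,,@@,,,
,,,,,,,,
,,,,,,,,
step 5: ,,,,,,,,
,,,,,,,,
,,,,^,,,
,,,@,,,,
,,,@@,,,
,,,,,,,,
,,,,,,,,
step 6: ,,,,,,,,
,,,,,,,,
,,,,@>,,
,,,@,,,,
,,,@@,,,
,,,,,,,,
,,,,,,,,
step 7: ,,,,,,,,
,,,,,,,,
,,,,@@,,
,,,@,v,,
,,,@@,,,
,,,,,,,,
,,,,,,,,
step 8: ,,,,,,,,
,,,,,,,,
,,,,@@,,
,,,@<@,,
,,,@@,,,
,,,,,,,,
,,,,,,,,
step 9: ,,,,,,,,
,,,,,,,,
,,,,^@,,
,,,@@@,,
,,,@@,,,
,,,,,,,,
,,,,,,,,
step 10: ,,,,,,,,
,,,,,,,,
,,,<,@,,
,,,@@@,,
,,,@@,,,
,,,,,,,,
,,,,,,,,
step 11: ,,,,,,,,
,,,^,,,,
,,,@,@,,
,,,@@@,,
,,,@@,,,
,,,,,,,,
,,,,,,,,
step 12: ,,,,,,,,
,,,@>,,,
,,,@,@,,
,,,@@@,,
,,,@@,,,
,,,,,,,,
,,,,,,,,
step 13: ,,,,,,,,
,,,@@,,,
,,,@v@,,
,,,@@@,,
,,,@@,,,
,,,,,,,,
,,,,,,,,
step 14: ,,,,,,,,
,,,@@,,,
,,,<@@,,
,,,@@@,,
,,,@@,,,
,,,,,,,,
,,,,,,,,
step 15: ,,,,,,,,
,,,@@,,,
,,,,@@,,
,,,v@@,,
,,,@@,,,
,,,,,,,,
,,,,,,,,
step 16: ,,,,,,,,
,,,@@,,,
,,,,@@,,
,,,,>@,,
,,,@@,,,
,,,,,,,,
,,,,,,,,
step 17: ,,,,,,,,
,,,@@,,,
,,,,^@,,
,,,,,@,,
,,,@@,,,
,,,,,,,,
,,,,,,,,
step 18: ,,,,,,,,
,,,@@,,,
,,,<,@,,
,,,,,@,,
,,,@@,,,
,,,,,,,,
,,,,,,,,
step 19: ,,,,,,,,
,,,^@,,,
,,,@,@,,
,,,,,@,,
,,,@@,,,
,,,,,,,,
,,,,,,,,
step 20: ,,,,,,,,
,,<,@,,,
,,,@,@,,
,,,,,@,,
,,,@@,,,
,,,,,,,,
,,,,,,,,
step 21: ,,^,,,,,
,,@,@,,,
,,,@,@,,
,,,,,@,,
,,,@@,,,
,,,,,,,,
,,,,,,,,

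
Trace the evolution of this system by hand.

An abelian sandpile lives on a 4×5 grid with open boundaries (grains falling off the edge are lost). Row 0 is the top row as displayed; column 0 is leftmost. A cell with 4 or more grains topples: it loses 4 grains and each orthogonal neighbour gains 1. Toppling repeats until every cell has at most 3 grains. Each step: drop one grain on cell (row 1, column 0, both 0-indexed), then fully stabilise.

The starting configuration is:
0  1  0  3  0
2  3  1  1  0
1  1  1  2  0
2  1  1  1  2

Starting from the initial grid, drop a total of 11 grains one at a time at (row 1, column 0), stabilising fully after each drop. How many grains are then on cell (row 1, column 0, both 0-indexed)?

3

step 0: 0  1  0  3  0
2  3  1  1  0
1  1  1  2  0
2  1  1  1  2
step 1: 0  1  0  3  0
3  3  1  1  0
1  1  1  2  0
2  1  1  1  2
step 2: 1  2  0  3  0
1  0  2  1  0
2  2  1  2  0
2  1  1  1  2
step 3: 1  2  0  3  0
2  0  2  1  0
2  2  1  2  0
2  1  1  1  2
step 4: 1  2  0  3  0
3  0  2  1  0
2  2  1  2  0
2  1  1  1  2
step 5: 2  2  0  3  0
0  1  2  1  0
3  2  1  2  0
2  1  1  1  2
step 6: 2  2  0  3  0
1  1  2  1  0
3  2  1  2  0
2  1  1  1  2
step 7: 2  2  0  3  0
2  1  2  1  0
3  2  1  2  0
2  1  1  1  2
step 8: 2  2  0  3  0
3  1  2  1  0
3  2  1  2  0
2  1  1  1  2
step 9: 3  2  0  3  0
1  2  2  1  0
0  3  1  2  0
3  1  1  1  2
step 10: 3  2  0  3  0
2  2  2  1  0
0  3  1  2  0
3  1  1  1  2
step 11: 3  2  0  3  0
3  2  2  1  0
0  3  1  2  0
3  1  1  1  2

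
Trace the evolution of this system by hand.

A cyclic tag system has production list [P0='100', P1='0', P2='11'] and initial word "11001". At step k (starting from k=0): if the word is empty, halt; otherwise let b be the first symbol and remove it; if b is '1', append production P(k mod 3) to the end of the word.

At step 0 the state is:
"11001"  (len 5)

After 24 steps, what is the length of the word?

3

gen 0: "11001"  (len 5)
gen 1: "1001100"  (len 7)
gen 2: "0011000"  (len 7)
gen 3: "011000"  (len 6)
gen 4: "11000"  (len 5)
gen 5: "10000"  (len 5)
gen 6: "000011"  (len 6)
gen 7: "00011"  (len 5)
gen 8: "0011"  (len 4)
gen 9: "011"  (len 3)
gen 10: "11"  (len 2)
gen 11: "10"  (len 2)
gen 12: "011"  (len 3)
gen 13: "11"  (len 2)
gen 14: "10"  (len 2)
gen 15: "011"  (len 3)
gen 16: "11"  (len 2)
gen 17: "10"  (len 2)
gen 18: "011"  (len 3)
gen 19: "11"  (len 2)
gen 20: "10"  (len 2)
gen 21: "011"  (len 3)
gen 22: "11"  (len 2)
gen 23: "10"  (len 2)
gen 24: "011"  (len 3)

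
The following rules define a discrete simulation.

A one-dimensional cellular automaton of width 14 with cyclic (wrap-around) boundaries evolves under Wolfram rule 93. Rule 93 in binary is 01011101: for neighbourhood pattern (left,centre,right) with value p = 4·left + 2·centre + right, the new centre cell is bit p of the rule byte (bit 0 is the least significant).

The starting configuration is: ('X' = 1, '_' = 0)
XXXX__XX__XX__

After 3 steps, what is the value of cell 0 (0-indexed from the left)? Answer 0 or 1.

[0] XXXX__XX__XX__
[1] X__XX_XXX_XXX_
[2] XX_XX_X_X_X_X_
[3] XX_XX_X_X_X_X_

1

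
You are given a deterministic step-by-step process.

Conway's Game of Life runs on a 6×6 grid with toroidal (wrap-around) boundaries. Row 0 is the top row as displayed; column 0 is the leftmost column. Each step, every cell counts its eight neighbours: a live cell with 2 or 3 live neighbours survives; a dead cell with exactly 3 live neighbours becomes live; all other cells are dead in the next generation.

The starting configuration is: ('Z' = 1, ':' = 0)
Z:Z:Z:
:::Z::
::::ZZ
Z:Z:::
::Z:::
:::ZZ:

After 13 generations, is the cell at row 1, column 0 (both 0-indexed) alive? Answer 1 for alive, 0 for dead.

step 0: Z:Z:Z:
:::Z::
::::ZZ
Z:Z:::
::Z:::
:::ZZ:
step 1: ::Z:ZZ
:::Z::
:::ZZZ
:Z:Z:Z
:ZZ:::
:ZZ:ZZ
step 2: ZZZ::Z
::Z:::
Z::Z:Z
:Z:Z:Z
:::::Z
::::ZZ
step 3: ZZZZZZ
::ZZZ:
ZZ:Z:Z
::Z::Z
:::::Z
:Z::Z:
step 4: Z:::::
::::::
ZZ:::Z
:ZZ::Z
Z:::ZZ
:Z::::
step 5: ::::::
:Z:::Z
:ZZ::Z
::Z:::
::Z:ZZ
:Z::::
step 6: Z:::::
:ZZ:::
:ZZ:::
Z:Z:ZZ
:ZZZ::
::::::
step 7: :Z::::
Z:Z:::
:::::Z
Z:::ZZ
ZZZZZZ
:ZZ:::
step 8: Z:::::
ZZ::::
:Z::Z:
::Z:::
::::::
::::ZZ
step 9: ZZ::::
ZZ:::Z
ZZZ:::
::::::
::::::
:::::Z
step 10: :Z::::
:::::Z
::Z::Z
:Z::::
::::::
Z:::::
step 11: Z:::::
Z:::::
Z:::::
::::::
::::::
::::::
step 12: ::::::
ZZ:::Z
::::::
::::::
::::::
::::::
step 13: Z:::::
Z:::::
Z:::::
::::::
::::::
::::::

1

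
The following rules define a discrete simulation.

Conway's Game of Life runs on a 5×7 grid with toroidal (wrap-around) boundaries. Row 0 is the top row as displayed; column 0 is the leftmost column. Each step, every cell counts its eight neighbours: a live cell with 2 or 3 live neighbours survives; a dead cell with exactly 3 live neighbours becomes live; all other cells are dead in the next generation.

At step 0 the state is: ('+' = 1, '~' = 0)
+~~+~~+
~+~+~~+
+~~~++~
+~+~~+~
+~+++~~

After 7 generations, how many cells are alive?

2

t=0: +~~+~~+
~+~+~~+
+~~~++~
+~+~~+~
+~+++~~
t=1: ~~~~~++
~+++~~~
+~++++~
+~+~~+~
+~+~++~
t=2: +~~~~++
++~~~~~
+~~~~+~
+~+~~~~
+~~++~~
t=3: ~~~~++~
~+~~~+~
+~~~~~~
+~~++~~
+~~+++~
t=4: ~~~+~~~
~~~~+++
++~~+~+
++~+~+~
~~~~~~~
t=5: ~~~~++~
~~~++~+
~+++~~~
~++~++~
~~+~+~~
t=6: ~~~~~~~
~~~~~~~
++~~~~~
~~~~++~
~++~~~~
t=7: ~~~~~~~
~~~~~~~
~~~~~~~
+~+~~~~
~~~~~~~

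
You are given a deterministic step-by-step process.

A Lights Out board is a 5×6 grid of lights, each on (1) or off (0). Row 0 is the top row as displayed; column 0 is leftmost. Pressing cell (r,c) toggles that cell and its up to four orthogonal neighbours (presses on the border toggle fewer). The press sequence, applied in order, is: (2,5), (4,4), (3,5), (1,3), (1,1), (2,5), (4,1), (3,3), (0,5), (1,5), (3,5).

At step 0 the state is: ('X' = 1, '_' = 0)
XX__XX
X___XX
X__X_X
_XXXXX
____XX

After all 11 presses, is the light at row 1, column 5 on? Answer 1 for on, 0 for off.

1

[0] XX__XX
X___XX
X__X_X
_XXXXX
____XX
[1] XX__XX
X___X_
X__XX_
_XXXX_
____XX
[2] XX__XX
X___X_
X__XX_
_XXX__
___X__
[3] XX__XX
X___X_
X__XXX
_XXXXX
___X_X
[4] XX_XXX
X_XX__
X___XX
_XXXXX
___X_X
[5] X__XXX
_X_X__
XX__XX
_XXXXX
___X_X
[6] X__XXX
_X_X_X
XX____
_XXXX_
___X_X
[7] X__XXX
_X_X_X
XX____
__XXX_
XXXX_X
[8] X__XXX
_X_X_X
XX_X__
______
XXX__X
[9] X__X__
_X_X__
XX_X__
______
XXX__X
[10] X__X_X
_X_XXX
XX_X_X
______
XXX__X
[11] X__X_X
_X_XXX
XX_X__
____XX
XXX___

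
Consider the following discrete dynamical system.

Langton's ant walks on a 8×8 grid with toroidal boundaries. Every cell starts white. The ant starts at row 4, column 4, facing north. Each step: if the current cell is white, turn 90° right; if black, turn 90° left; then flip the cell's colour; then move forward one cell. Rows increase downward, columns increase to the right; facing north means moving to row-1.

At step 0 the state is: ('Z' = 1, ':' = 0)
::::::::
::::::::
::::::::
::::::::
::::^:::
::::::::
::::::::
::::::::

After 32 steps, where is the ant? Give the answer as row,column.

[0] ::::::::
::::::::
::::::::
::::::::
::::^:::
::::::::
::::::::
::::::::
[1] ::::::::
::::::::
::::::::
::::::::
::::Z>::
::::::::
::::::::
::::::::
[2] ::::::::
::::::::
::::::::
::::::::
::::ZZ::
:::::v::
::::::::
::::::::
[3] ::::::::
::::::::
::::::::
::::::::
::::ZZ::
::::<Z::
::::::::
::::::::
[4] ::::::::
::::::::
::::::::
::::::::
::::^Z::
::::ZZ::
::::::::
::::::::
[5] ::::::::
::::::::
::::::::
::::::::
:::<:Z::
::::ZZ::
::::::::
::::::::
[6] ::::::::
::::::::
::::::::
:::^::::
:::Z:Z::
::::ZZ::
::::::::
::::::::
[7] ::::::::
::::::::
::::::::
:::Z>:::
:::Z:Z::
::::ZZ::
::::::::
::::::::
[8] ::::::::
::::::::
::::::::
:::ZZ:::
:::ZvZ::
::::ZZ::
::::::::
::::::::
[9] ::::::::
::::::::
::::::::
:::ZZ:::
:::<ZZ::
::::ZZ::
::::::::
::::::::
[10] ::::::::
::::::::
::::::::
:::ZZ:::
::::ZZ::
:::vZZ::
::::::::
::::::::
[11] ::::::::
::::::::
::::::::
:::ZZ:::
::::ZZ::
::<ZZZ::
::::::::
::::::::
[12] ::::::::
::::::::
::::::::
:::ZZ:::
::^:ZZ::
::ZZZZ::
::::::::
::::::::
[13] ::::::::
::::::::
::::::::
:::ZZ:::
::Z>ZZ::
::ZZZZ::
::::::::
::::::::
[14] ::::::::
::::::::
::::::::
:::ZZ:::
::ZZZZ::
::ZvZZ::
::::::::
::::::::
[15] ::::::::
::::::::
::::::::
:::ZZ:::
::ZZZZ::
::Z:>Z::
::::::::
::::::::
[16] ::::::::
::::::::
::::::::
:::ZZ:::
::ZZ^Z::
::Z::Z::
::::::::
::::::::
[17] ::::::::
::::::::
::::::::
:::ZZ:::
::Z<:Z::
::Z::Z::
::::::::
::::::::
[18] ::::::::
::::::::
::::::::
:::ZZ:::
::Z::Z::
::Zv:Z::
::::::::
::::::::
[19] ::::::::
::::::::
::::::::
:::ZZ:::
::Z::Z::
::<Z:Z::
::::::::
::::::::
[20] ::::::::
::::::::
::::::::
:::ZZ:::
::Z::Z::
:::Z:Z::
::v:::::
::::::::
[21] ::::::::
::::::::
::::::::
:::ZZ:::
::Z::Z::
:::Z:Z::
:<Z:::::
::::::::
[22] ::::::::
::::::::
::::::::
:::ZZ:::
::Z::Z::
:^:Z:Z::
:ZZ:::::
::::::::
[23] ::::::::
::::::::
::::::::
:::ZZ:::
::Z::Z::
:Z>Z:Z::
:ZZ:::::
::::::::
[24] ::::::::
::::::::
::::::::
:::ZZ:::
::Z::Z::
:ZZZ:Z::
:Zv:::::
::::::::
[25] ::::::::
::::::::
::::::::
:::ZZ:::
::Z::Z::
:ZZZ:Z::
:Z:>::::
::::::::
[26] ::::::::
::::::::
::::::::
:::ZZ:::
::Z::Z::
:ZZZ:Z::
:Z:Z::::
:::v::::
[27] ::::::::
::::::::
::::::::
:::ZZ:::
::Z::Z::
:ZZZ:Z::
:Z:Z::::
::<Z::::
[28] ::::::::
::::::::
::::::::
:::ZZ:::
::Z::Z::
:ZZZ:Z::
:Z^Z::::
::ZZ::::
[29] ::::::::
::::::::
::::::::
:::ZZ:::
::Z::Z::
:ZZZ:Z::
:ZZ>::::
::ZZ::::
[30] ::::::::
::::::::
::::::::
:::ZZ:::
::Z::Z::
:ZZ^:Z::
:ZZ:::::
::ZZ::::
[31] ::::::::
::::::::
::::::::
:::ZZ:::
::Z::Z::
:Z<::Z::
:ZZ:::::
::ZZ::::
[32] ::::::::
::::::::
::::::::
:::ZZ:::
::Z::Z::
:Z:::Z::
:Zv:::::
::ZZ::::

6,2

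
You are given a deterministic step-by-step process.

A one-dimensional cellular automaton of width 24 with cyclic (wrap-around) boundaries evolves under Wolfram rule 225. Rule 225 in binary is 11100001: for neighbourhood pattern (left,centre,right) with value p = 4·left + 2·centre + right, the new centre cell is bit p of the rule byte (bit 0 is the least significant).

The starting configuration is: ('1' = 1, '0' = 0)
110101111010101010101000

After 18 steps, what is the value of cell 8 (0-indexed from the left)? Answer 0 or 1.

[0] 110101111010101010101000
[1] 011010111101010101010010
[2] 001101011110101010100000
[3] 100110101111010101001111
[4] 100011010111101010000111
[5] 101001101011110100110011
[6] 110000110101111000010001
[7] 110110011010111011000100
[8] 011010001101011101010000
[9] 001100100110101110100111
[10] 000100000011010111000011
[11] 010001111001101011011001
[12] 100100111000110101101000
[13] 000000011010011010110010
[14] 111111001100001101010000
[15] 011111000101100110100110
[16] 001111010010100011000010
[17] 100111100001001001011000
[18] 000011101100000000101010

1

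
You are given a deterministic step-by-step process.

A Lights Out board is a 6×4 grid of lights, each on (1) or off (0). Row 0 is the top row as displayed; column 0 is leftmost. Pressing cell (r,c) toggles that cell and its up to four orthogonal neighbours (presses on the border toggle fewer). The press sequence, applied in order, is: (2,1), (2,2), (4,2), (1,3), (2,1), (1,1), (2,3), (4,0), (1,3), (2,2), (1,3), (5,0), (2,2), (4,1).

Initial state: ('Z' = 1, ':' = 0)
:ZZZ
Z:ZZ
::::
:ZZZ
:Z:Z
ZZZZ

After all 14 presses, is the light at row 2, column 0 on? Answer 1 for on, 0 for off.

0

0) :ZZZ
Z:ZZ
::::
:ZZZ
:Z:Z
ZZZZ
1) :ZZZ
ZZZZ
ZZZ:
::ZZ
:Z:Z
ZZZZ
2) :ZZZ
ZZ:Z
Z::Z
:::Z
:Z:Z
ZZZZ
3) :ZZZ
ZZ:Z
Z::Z
::ZZ
::Z:
ZZ:Z
4) :ZZ:
ZZZ:
Z:::
::ZZ
::Z:
ZZ:Z
5) :ZZ:
Z:Z:
:ZZ:
:ZZZ
::Z:
ZZ:Z
6) ::Z:
:Z::
::Z:
:ZZZ
::Z:
ZZ:Z
7) ::Z:
:Z:Z
:::Z
:ZZ:
::Z:
ZZ:Z
8) ::Z:
:Z:Z
:::Z
ZZZ:
ZZZ:
:Z:Z
9) ::ZZ
:ZZ:
::::
ZZZ:
ZZZ:
:Z:Z
10) ::ZZ
:Z::
:ZZZ
ZZ::
ZZZ:
:Z:Z
11) ::Z:
:ZZZ
:ZZ:
ZZ::
ZZZ:
:Z:Z
12) ::Z:
:ZZZ
:ZZ:
ZZ::
:ZZ:
Z::Z
13) ::Z:
:Z:Z
:::Z
ZZZ:
:ZZ:
Z::Z
14) ::Z:
:Z:Z
:::Z
Z:Z:
Z:::
ZZ:Z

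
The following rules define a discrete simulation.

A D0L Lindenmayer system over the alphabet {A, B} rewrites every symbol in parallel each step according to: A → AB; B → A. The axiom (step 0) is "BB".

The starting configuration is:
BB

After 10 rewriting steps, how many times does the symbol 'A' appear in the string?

[0] BB
[1] AA
[2] ABAB
[3] ABAABA
[4] ABAABABAAB
[5] ABAABABAABAABABA
[6] ABAABABAABAABABAABABAABAAB
[7] ABAABABAABAABABAABABAABAABABAABAABABAABABA
[8] ABAABABAABAABABAABABAABAABABAABAABABAABABAABAABABAABABAABAABABAABAAB
[9] ABAABABAABAABABAABABAABAABABAABAABABAABABAABAABABAABABAABAABABAABAABABAABABAABAABABAABAABABAABABAABAABABAABABA
[10] ABAABABAABAABABAABABAABAABABAABAABABAABABAABAABABAABABAABA…AABABAABABAABAABABAABABAABAABABAABAABABAABABAABAABABAABAAB  (len 178)

110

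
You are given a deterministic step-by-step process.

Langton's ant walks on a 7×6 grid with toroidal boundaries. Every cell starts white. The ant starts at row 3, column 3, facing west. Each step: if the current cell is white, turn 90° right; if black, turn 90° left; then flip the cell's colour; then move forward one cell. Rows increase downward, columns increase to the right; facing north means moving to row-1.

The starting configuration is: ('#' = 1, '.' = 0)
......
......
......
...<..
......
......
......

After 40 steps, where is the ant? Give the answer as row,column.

[0] ......
......
......
...<..
......
......
......
[1] ......
......
...^..
...#..
......
......
......
[2] ......
......
...#>.
...#..
......
......
......
[3] ......
......
...##.
...#v.
......
......
......
[4] ......
......
...##.
...<#.
......
......
......
[5] ......
......
...##.
....#.
...v..
......
......
[6] ......
......
...##.
....#.
..<#..
......
......
[7] ......
......
...##.
..^.#.
..##..
......
......
[8] ......
......
...##.
..#>#.
..##..
......
......
[9] ......
......
...##.
..###.
..#v..
......
......
[10] ......
......
...##.
..###.
..#.>.
......
......
[11] ......
......
...##.
..###.
..#.#.
....v.
......
[12] ......
......
...##.
..###.
..#.#.
...<#.
......
[13] ......
......
...##.
..###.
..#^#.
...##.
......
[14] ......
......
...##.
..###.
..##>.
...##.
......
[15] ......
......
...##.
..##^.
..##..
...##.
......
[16] ......
......
...##.
..#<..
..##..
...##.
......
[17] ......
......
...##.
..#...
..#v..
...##.
......
[18] ......
......
...##.
..#...
..#.>.
...##.
......
[19] ......
......
...##.
..#...
..#.#.
...#v.
......
[20] ......
......
...##.
..#...
..#.#.
...#.>
......
[21] ......
......
...##.
..#...
..#.#.
...#.#
.....v
[22] ......
......
...##.
..#...
..#.#.
...#.#
....<#
[23] ......
......
...##.
..#...
..#.#.
...#^#
....##
[24] ......
......
...##.
..#...
..#.#.
...##>
....##
[25] ......
......
...##.
..#...
..#.#^
...##.
....##
[26] ......
......
...##.
..#...
>.#.##
...##.
....##
[27] ......
......
...##.
..#...
#.#.##
v..##.
....##
[28] ......
......
...##.
..#...
#.#.##
#..##<
....##
[29] ......
......
...##.
..#...
#.#.#^
#..###
....##
[30] ......
......
...##.
..#...
#.#.<.
#..###
....##
[31] ......
......
...##.
..#...
#.#...
#..#v#
....##
[32] ......
......
...##.
..#...
#.#...
#..#.>
....##
[33] ......
......
...##.
..#...
#.#..^
#..#..
....##
[34] ......
......
...##.
..#...
>.#..#
#..#..
....##
[35] ......
......
...##.
^.#...
..#..#
#..#..
....##
[36] ......
......
...##.
#>#...
..#..#
#..#..
....##
[37] ......
......
...##.
###...
.v#..#
#..#..
....##
[38] ......
......
...##.
###...
<##..#
#..#..
....##
[39] ......
......
...##.
^##...
###..#
#..#..
....##
[40] ......
......
...##.
.##..<
###..#
#..#..
....##

3,5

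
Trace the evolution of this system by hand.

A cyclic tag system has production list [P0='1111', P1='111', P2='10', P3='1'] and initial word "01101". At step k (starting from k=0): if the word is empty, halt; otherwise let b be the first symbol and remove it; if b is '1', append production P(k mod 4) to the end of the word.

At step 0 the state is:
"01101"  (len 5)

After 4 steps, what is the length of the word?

6

gen 0: "01101"  (len 5)
gen 1: "1101"  (len 4)
gen 2: "101111"  (len 6)
gen 3: "0111110"  (len 7)
gen 4: "111110"  (len 6)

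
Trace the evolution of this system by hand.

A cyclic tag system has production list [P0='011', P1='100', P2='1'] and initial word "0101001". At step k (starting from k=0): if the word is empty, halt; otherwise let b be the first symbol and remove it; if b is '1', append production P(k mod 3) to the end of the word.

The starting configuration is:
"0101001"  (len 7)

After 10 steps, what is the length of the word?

9

gen 0: "0101001"  (len 7)
gen 1: "101001"  (len 6)
gen 2: "01001100"  (len 8)
gen 3: "1001100"  (len 7)
gen 4: "001100011"  (len 9)
gen 5: "01100011"  (len 8)
gen 6: "1100011"  (len 7)
gen 7: "100011011"  (len 9)
gen 8: "00011011100"  (len 11)
gen 9: "0011011100"  (len 10)
gen 10: "011011100"  (len 9)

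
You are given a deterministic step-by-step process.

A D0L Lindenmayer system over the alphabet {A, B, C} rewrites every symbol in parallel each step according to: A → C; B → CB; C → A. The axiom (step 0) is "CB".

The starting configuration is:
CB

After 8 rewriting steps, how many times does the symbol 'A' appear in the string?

0) CB
1) ACB
2) CACB
3) ACACB
4) CACACB
5) ACACACB
6) CACACACB
7) ACACACACB
8) CACACACACB

4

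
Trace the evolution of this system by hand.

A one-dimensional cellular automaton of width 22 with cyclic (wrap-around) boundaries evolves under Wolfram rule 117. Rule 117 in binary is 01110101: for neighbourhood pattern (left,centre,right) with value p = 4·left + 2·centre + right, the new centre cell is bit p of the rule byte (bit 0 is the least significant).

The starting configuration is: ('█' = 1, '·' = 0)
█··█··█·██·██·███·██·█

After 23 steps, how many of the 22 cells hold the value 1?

k=0  █··█··█·██·██·███·██·█
k=1  ██·██·██·██·██··██·██·
k=2  ·██·██·██·██·██··██·██
k=3  █·██·██·██·██·██··██·█
k=4  ██·██·██·██·██·██··██·
k=5  ·██·██·██·██·██·██··██
k=6  █·██·██·██·██·██·██··█
k=7  ██·██·██·██·██·██·██··
k=8  ·██·██·██·██·██·██·██·
k=9  ··██·██·██·██·██·██·██
k=10  █··██·██·██·██·██·██·█
k=11  ██··██·██·██·██·██·██·
k=12  ·██··██·██·██·██·██·██
k=13  █·██··██·██·██·██·██·█
k=14  ██·██··██·██·██·██·██·
k=15  ·██·██··██·██·██·██·██
k=16  █·██·██··██·██·██·██·█
k=17  ██·██·██··██·██·██·██·
k=18  ·██·██·██··██·██·██·██
k=19  █·██·██·██··██·██·██·█
k=20  ██·██·██·██··██·██·██·
k=21  ·██·██·██·██··██·██·██
k=22  █·██·██·██·██··██·██·█
k=23  ██·██·██·██·██··██·██·

14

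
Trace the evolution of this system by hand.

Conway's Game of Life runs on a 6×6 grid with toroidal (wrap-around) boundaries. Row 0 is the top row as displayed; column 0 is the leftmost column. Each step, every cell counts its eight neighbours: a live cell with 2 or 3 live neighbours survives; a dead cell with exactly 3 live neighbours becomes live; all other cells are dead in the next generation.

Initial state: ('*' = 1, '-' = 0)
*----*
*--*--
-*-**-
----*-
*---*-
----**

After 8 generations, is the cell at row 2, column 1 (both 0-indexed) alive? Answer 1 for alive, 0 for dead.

gen 0: *----*
*--*--
-*-**-
----*-
*---*-
----**
gen 1: *-----
****--
--****
----*-
---**-
----*-
gen 2: *-**-*
*-----
*----*
--*---
---***
---***
gen 3: ****--
----*-
**---*
*--*--
--*--*
------
gen 4: -***--
---**-
**--**
--*-*-
------
*--*--
gen 5: -*----
------
***---
**-**-
---*--
-*-*--
gen 6: --*---
*-*---
*-**-*
*--***
**-*--
------
gen 7: -*----
*-*--*
--*---
------
****--
-**---
gen 8: ------
*-*---
-*----
---*--
*--*--
---*--

1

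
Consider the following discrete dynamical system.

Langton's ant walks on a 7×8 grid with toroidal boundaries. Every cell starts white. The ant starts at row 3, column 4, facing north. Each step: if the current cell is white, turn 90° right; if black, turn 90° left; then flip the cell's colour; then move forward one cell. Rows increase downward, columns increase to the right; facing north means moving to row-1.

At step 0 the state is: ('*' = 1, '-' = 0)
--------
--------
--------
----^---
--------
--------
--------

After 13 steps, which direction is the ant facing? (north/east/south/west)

k=0  --------
--------
--------
----^---
--------
--------
--------
k=1  --------
--------
--------
----*>--
--------
--------
--------
k=2  --------
--------
--------
----**--
-----v--
--------
--------
k=3  --------
--------
--------
----**--
----<*--
--------
--------
k=4  --------
--------
--------
----^*--
----**--
--------
--------
k=5  --------
--------
--------
---<-*--
----**--
--------
--------
k=6  --------
--------
---^----
---*-*--
----**--
--------
--------
k=7  --------
--------
---*>---
---*-*--
----**--
--------
--------
k=8  --------
--------
---**---
---*v*--
----**--
--------
--------
k=9  --------
--------
---**---
---<**--
----**--
--------
--------
k=10  --------
--------
---**---
----**--
---v**--
--------
--------
k=11  --------
--------
---**---
----**--
--<***--
--------
--------
k=12  --------
--------
---**---
--^-**--
--****--
--------
--------
k=13  --------
--------
---**---
--*>**--
--****--
--------
--------

east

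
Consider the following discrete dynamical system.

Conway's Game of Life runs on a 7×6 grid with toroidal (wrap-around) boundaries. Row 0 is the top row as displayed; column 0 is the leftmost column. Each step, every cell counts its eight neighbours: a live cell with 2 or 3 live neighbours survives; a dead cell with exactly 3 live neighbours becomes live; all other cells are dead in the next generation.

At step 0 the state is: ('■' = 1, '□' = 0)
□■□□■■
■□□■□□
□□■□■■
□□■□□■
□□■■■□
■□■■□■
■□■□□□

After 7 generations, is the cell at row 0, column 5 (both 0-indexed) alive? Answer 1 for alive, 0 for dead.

0

k=0  □■□□■■
■□□■□□
□□■□■■
□□■□□■
□□■■■□
■□■■□■
■□■□□□
k=1  □■■■■■
■■■■□□
■■■□■■
□■■□□■
■□□□□□
■□□□□■
□□■□□□
k=2  □□□□■■
□□□□□□
□□□□■□
□□■■■□
□□□□□□
■■□□□■
□□■□□□
k=3  □□□□□□
□□□□■■
□□□□■□
□□□■■□
■■■■■■
■■□□□□
□■□□■□
k=4  □□□□■■
□□□□■■
□□□□□□
■■□□□□
□□□□□□
□□□□□□
■■□□□□
k=5  □□□□■□
□□□□■■
■□□□□■
□□□□□□
□□□□□□
□□□□□□
■□□□□■
k=6  ■□□□■□
■□□□■□
■□□□■■
□□□□□□
□□□□□□
□□□□□□
□□□□□■
k=7  ■□□□■□
■■□■■□
■□□□■□
□□□□□■
□□□□□□
□□□□□□
□□□□□■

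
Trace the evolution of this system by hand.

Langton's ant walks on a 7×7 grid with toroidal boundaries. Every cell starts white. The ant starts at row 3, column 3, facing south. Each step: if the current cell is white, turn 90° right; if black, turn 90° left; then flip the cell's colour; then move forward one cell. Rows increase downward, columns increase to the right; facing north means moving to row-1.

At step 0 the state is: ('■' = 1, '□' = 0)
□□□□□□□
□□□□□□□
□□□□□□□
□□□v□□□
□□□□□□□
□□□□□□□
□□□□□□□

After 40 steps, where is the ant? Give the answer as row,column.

1,3

0) □□□□□□□
□□□□□□□
□□□□□□□
□□□v□□□
□□□□□□□
□□□□□□□
□□□□□□□
1) □□□□□□□
□□□□□□□
□□□□□□□
□□<■□□□
□□□□□□□
□□□□□□□
□□□□□□□
2) □□□□□□□
□□□□□□□
□□^□□□□
□□■■□□□
□□□□□□□
□□□□□□□
□□□□□□□
3) □□□□□□□
□□□□□□□
□□■>□□□
□□■■□□□
□□□□□□□
□□□□□□□
□□□□□□□
4) □□□□□□□
□□□□□□□
□□■■□□□
□□■v□□□
□□□□□□□
□□□□□□□
□□□□□□□
5) □□□□□□□
□□□□□□□
□□■■□□□
□□■□>□□
□□□□□□□
□□□□□□□
□□□□□□□
6) □□□□□□□
□□□□□□□
□□■■□□□
□□■□■□□
□□□□v□□
□□□□□□□
□□□□□□□
7) □□□□□□□
□□□□□□□
□□■■□□□
□□■□■□□
□□□<■□□
□□□□□□□
□□□□□□□
8) □□□□□□□
□□□□□□□
□□■■□□□
□□■^■□□
□□□■■□□
□□□□□□□
□□□□□□□
9) □□□□□□□
□□□□□□□
□□■■□□□
□□■■>□□
□□□■■□□
□□□□□□□
□□□□□□□
10) □□□□□□□
□□□□□□□
□□■■^□□
□□■■□□□
□□□■■□□
□□□□□□□
□□□□□□□
11) □□□□□□□
□□□□□□□
□□■■■>□
□□■■□□□
□□□■■□□
□□□□□□□
□□□□□□□
12) □□□□□□□
□□□□□□□
□□■■■■□
□□■■□v□
□□□■■□□
□□□□□□□
□□□□□□□
13) □□□□□□□
□□□□□□□
□□■■■■□
□□■■<■□
□□□■■□□
□□□□□□□
□□□□□□□
14) □□□□□□□
□□□□□□□
□□■■^■□
□□■■■■□
□□□■■□□
□□□□□□□
□□□□□□□
15) □□□□□□□
□□□□□□□
□□■<□■□
□□■■■■□
□□□■■□□
□□□□□□□
□□□□□□□
16) □□□□□□□
□□□□□□□
□□■□□■□
□□■v■■□
□□□■■□□
□□□□□□□
□□□□□□□
17) □□□□□□□
□□□□□□□
□□■□□■□
□□■□>■□
□□□■■□□
□□□□□□□
□□□□□□□
18) □□□□□□□
□□□□□□□
□□■□^■□
□□■□□■□
□□□■■□□
□□□□□□□
□□□□□□□
19) □□□□□□□
□□□□□□□
□□■□■>□
□□■□□■□
□□□■■□□
□□□□□□□
□□□□□□□
20) □□□□□□□
□□□□□^□
□□■□■□□
□□■□□■□
□□□■■□□
□□□□□□□
□□□□□□□
21) □□□□□□□
□□□□□■>
□□■□■□□
□□■□□■□
□□□■■□□
□□□□□□□
□□□□□□□
22) □□□□□□□
□□□□□■■
□□■□■□v
□□■□□■□
□□□■■□□
□□□□□□□
□□□□□□□
23) □□□□□□□
□□□□□■■
□□■□■<■
□□■□□■□
□□□■■□□
□□□□□□□
□□□□□□□
24) □□□□□□□
□□□□□^■
□□■□■■■
□□■□□■□
□□□■■□□
□□□□□□□
□□□□□□□
25) □□□□□□□
□□□□<□■
□□■□■■■
□□■□□■□
□□□■■□□
□□□□□□□
□□□□□□□
26) □□□□^□□
□□□□■□■
□□■□■■■
□□■□□■□
□□□■■□□
□□□□□□□
□□□□□□□
27) □□□□■>□
□□□□■□■
□□■□■■■
□□■□□■□
□□□■■□□
□□□□□□□
□□□□□□□
28) □□□□■■□
□□□□■v■
□□■□■■■
□□■□□■□
□□□■■□□
□□□□□□□
□□□□□□□
29) □□□□■■□
□□□□<■■
□□■□■■■
□□■□□■□
□□□■■□□
□□□□□□□
□□□□□□□
30) □□□□■■□
□□□□□■■
□□■□v■■
□□■□□■□
□□□■■□□
□□□□□□□
□□□□□□□
31) □□□□■■□
□□□□□■■
□□■□□>■
□□■□□■□
□□□■■□□
□□□□□□□
□□□□□□□
32) □□□□■■□
□□□□□^■
□□■□□□■
□□■□□■□
□□□■■□□
□□□□□□□
□□□□□□□
33) □□□□■■□
□□□□<□■
□□■□□□■
□□■□□■□
□□□■■□□
□□□□□□□
□□□□□□□
34) □□□□^■□
□□□□■□■
□□■□□□■
□□■□□■□
□□□■■□□
□□□□□□□
□□□□□□□
35) □□□<□■□
□□□□■□■
□□■□□□■
□□■□□■□
□□□■■□□
□□□□□□□
□□□□□□□
36) □□□■□■□
□□□□■□■
□□■□□□■
□□■□□■□
□□□■■□□
□□□□□□□
□□□^□□□
37) □□□■□■□
□□□□■□■
□□■□□□■
□□■□□■□
□□□■■□□
□□□□□□□
□□□■>□□
38) □□□■v■□
□□□□■□■
□□■□□□■
□□■□□■□
□□□■■□□
□□□□□□□
□□□■■□□
39) □□□<■■□
□□□□■□■
□□■□□□■
□□■□□■□
□□□■■□□
□□□□□□□
□□□■■□□
40) □□□□■■□
□□□v■□■
□□■□□□■
□□■□□■□
□□□■■□□
□□□□□□□
□□□■■□□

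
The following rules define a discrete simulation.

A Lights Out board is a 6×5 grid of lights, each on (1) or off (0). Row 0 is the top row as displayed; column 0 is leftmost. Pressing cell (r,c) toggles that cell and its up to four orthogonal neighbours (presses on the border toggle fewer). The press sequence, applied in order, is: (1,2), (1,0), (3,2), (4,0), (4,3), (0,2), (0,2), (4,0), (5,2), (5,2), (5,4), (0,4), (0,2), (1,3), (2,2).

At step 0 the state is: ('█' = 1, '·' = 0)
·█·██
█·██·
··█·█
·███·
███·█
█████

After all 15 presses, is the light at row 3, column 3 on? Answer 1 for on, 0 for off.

t=0: ·█·██
█·██·
··█·█
·███·
███·█
█████
t=1: ·████
██···
····█
·███·
███·█
█████
t=2: █████
·····
█···█
·███·
███·█
█████
t=3: █████
·····
█·█·█
·····
██··█
█████
t=4: █████
·····
█·█·█
█····
····█
·████
t=5: █████
·····
█·█·█
█··█·
··██·
·██·█
t=6: █···█
··█··
█·█·█
█··█·
··██·
·██·█
t=7: █████
·····
█·█·█
█··█·
··██·
·██·█
t=8: █████
·····
█·█·█
···█·
████·
███·█
t=9: █████
·····
█·█·█
···█·
██·█·
█··██
t=10: █████
·····
█·█·█
···█·
████·
███·█
t=11: █████
·····
█·█·█
···█·
█████
████·
t=12: ███··
····█
█·█·█
···█·
█████
████·
t=13: █··█·
··█·█
█·█·█
···█·
█████
████·
t=14: █····
···█·
█·███
···█·
█████
████·
t=15: █····
··██·
██··█
··██·
█████
████·

1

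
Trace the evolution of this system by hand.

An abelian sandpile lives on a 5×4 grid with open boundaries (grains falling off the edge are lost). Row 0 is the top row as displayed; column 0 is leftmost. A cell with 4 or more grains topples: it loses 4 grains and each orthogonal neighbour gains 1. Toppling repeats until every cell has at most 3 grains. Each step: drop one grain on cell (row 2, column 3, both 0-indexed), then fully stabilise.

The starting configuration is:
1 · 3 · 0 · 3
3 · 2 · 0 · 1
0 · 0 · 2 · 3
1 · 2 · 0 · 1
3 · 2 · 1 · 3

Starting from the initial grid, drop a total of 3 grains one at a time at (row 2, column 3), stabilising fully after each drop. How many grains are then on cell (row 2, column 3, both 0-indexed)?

2

gen 0: 1 · 3 · 0 · 3
3 · 2 · 0 · 1
0 · 0 · 2 · 3
1 · 2 · 0 · 1
3 · 2 · 1 · 3
gen 1: 1 · 3 · 0 · 3
3 · 2 · 0 · 2
0 · 0 · 3 · 0
1 · 2 · 0 · 2
3 · 2 · 1 · 3
gen 2: 1 · 3 · 0 · 3
3 · 2 · 0 · 2
0 · 0 · 3 · 1
1 · 2 · 0 · 2
3 · 2 · 1 · 3
gen 3: 1 · 3 · 0 · 3
3 · 2 · 0 · 2
0 · 0 · 3 · 2
1 · 2 · 0 · 2
3 · 2 · 1 · 3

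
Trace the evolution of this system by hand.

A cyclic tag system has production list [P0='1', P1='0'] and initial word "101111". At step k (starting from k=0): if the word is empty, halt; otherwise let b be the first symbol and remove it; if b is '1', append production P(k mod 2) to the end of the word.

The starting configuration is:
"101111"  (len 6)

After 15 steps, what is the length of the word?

0

[0] "101111"  (len 6)
[1] "011111"  (len 6)
[2] "11111"  (len 5)
[3] "11111"  (len 5)
[4] "11110"  (len 5)
[5] "11101"  (len 5)
[6] "11010"  (len 5)
[7] "10101"  (len 5)
[8] "01010"  (len 5)
[9] "1010"  (len 4)
[10] "0100"  (len 4)
[11] "100"  (len 3)
[12] "000"  (len 3)
[13] "00"  (len 2)
[14] "0"  (len 1)
[15] (halted — word empty)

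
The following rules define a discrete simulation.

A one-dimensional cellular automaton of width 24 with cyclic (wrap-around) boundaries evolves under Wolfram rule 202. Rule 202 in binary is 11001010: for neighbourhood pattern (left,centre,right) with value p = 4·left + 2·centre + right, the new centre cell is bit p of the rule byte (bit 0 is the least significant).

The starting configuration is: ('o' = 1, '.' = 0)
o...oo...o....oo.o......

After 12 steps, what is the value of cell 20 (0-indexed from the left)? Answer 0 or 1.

1

gen 0: o...oo...o....oo.o......
gen 1: ...ooo..o....ooo.......o
gen 2: ..oooo.o....oooo......o.
gen 3: .ooooo.....ooooo.....o..
gen 4: oooooo....oooooo....o...
gen 5: oooooo...ooooooo...o...o
gen 6: oooooo..oooooooo..o...oo
gen 7: oooooo.ooooooooo.o...ooo
gen 8: oooooo.ooooooooo....oooo
gen 9: oooooo.ooooooooo...ooooo
gen 10: oooooo.ooooooooo..oooooo
gen 11: oooooo.ooooooooo.ooooooo
gen 12: oooooo.ooooooooo.ooooooo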